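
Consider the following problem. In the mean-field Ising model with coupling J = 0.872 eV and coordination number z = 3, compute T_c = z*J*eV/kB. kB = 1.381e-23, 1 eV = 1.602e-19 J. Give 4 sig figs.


Step 1: z*J = 3*0.872 = 2.616 eV
Step 2: Convert to Joules: 2.616*1.602e-19 = 4.191e-19 J
Step 3: T_c = 4.191e-19 / 1.381e-23 = 3.035e+04 K

3.035e+04


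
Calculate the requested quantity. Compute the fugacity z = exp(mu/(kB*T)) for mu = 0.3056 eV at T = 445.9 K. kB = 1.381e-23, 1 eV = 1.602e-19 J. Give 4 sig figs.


Step 1: Convert mu to Joules: 0.3056*1.602e-19 = 4.896e-20 J
Step 2: kB*T = 1.381e-23*445.9 = 6.158e-21 J
Step 3: mu/(kB*T) = 7.95
Step 4: z = exp(7.95) = 2836

2836


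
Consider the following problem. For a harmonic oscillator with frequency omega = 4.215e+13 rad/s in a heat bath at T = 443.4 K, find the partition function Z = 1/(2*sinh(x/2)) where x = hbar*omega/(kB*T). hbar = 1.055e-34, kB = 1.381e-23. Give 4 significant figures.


Step 1: Compute x = hbar*omega/(kB*T) = 1.055e-34*4.215e+13/(1.381e-23*443.4) = 0.7262
Step 2: x/2 = 0.3631
Step 3: sinh(x/2) = 0.3711
Step 4: Z = 1/(2*0.3711) = 1.347

1.347


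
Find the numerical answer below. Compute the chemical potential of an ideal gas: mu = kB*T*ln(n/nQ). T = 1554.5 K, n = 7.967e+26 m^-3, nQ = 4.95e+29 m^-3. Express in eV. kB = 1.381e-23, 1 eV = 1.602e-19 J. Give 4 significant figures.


Step 1: n/nQ = 7.967e+26/4.95e+29 = 0.001609
Step 2: ln(n/nQ) = -6.432
Step 3: mu = kB*T*ln(n/nQ) = 2.147e-20*-6.432 = -1.381e-19 J
Step 4: Convert to eV: -1.381e-19/1.602e-19 = -0.8619 eV

-0.8619


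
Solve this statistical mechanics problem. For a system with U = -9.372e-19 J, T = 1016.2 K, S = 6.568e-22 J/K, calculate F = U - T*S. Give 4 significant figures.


Step 1: T*S = 1016.2 * 6.568e-22 = 6.674e-19 J
Step 2: F = U - T*S = -9.372e-19 - 6.674e-19
Step 3: F = -1.605e-18 J

-1.605e-18


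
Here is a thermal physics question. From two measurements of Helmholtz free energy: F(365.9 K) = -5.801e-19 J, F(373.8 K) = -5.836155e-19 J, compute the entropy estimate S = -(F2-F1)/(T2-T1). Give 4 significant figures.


Step 1: dF = F2 - F1 = -5.836155e-19 - (-5.801e-19) = -3.5155e-21 J
Step 2: dT = T2 - T1 = 373.8 - 365.9 = 7.9 K
Step 3: S = -dF/dT = -(-3.5155e-21)/7.9 = 4.45e-22 J/K

4.45e-22


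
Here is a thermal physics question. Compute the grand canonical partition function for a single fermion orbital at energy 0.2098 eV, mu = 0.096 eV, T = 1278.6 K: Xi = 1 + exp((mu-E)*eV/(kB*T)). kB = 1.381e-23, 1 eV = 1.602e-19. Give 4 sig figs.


Step 1: (mu - E) = 0.096 - 0.2098 = -0.1138 eV
Step 2: x = (mu-E)*eV/(kB*T) = -0.1138*1.602e-19/(1.381e-23*1278.6) = -1.032
Step 3: exp(x) = 0.3561
Step 4: Xi = 1 + 0.3561 = 1.356

1.356


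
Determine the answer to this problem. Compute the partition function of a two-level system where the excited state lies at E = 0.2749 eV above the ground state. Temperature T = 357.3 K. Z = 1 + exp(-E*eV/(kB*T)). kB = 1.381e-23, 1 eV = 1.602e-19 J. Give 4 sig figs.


Step 1: Compute beta*E = E*eV/(kB*T) = 0.2749*1.602e-19/(1.381e-23*357.3) = 8.925
Step 2: exp(-beta*E) = exp(-8.925) = 0.000133
Step 3: Z = 1 + 0.000133 = 1

1


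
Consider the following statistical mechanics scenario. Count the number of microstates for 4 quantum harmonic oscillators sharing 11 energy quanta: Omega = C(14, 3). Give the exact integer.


Step 1: Use binomial coefficient C(14, 3)
Step 2: Numerator = 14! / 11!
Step 3: Denominator = 3!
Step 4: Omega = 364

364


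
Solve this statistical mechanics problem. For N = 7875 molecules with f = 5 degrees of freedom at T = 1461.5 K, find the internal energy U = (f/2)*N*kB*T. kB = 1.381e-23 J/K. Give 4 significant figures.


Step 1: f/2 = 5/2 = 2.5
Step 2: N*kB*T = 7875*1.381e-23*1461.5 = 1.589e-16
Step 3: U = 2.5 * 1.589e-16 = 3.974e-16 J

3.974e-16


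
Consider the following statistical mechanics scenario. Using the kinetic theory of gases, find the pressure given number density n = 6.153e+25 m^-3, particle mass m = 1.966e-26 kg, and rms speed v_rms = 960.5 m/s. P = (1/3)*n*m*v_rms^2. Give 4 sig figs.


Step 1: v_rms^2 = 960.5^2 = 9.226e+05
Step 2: n*m = 6.153e+25*1.966e-26 = 1.21
Step 3: P = (1/3)*1.21*9.226e+05 = 3.72e+05 Pa

3.72e+05


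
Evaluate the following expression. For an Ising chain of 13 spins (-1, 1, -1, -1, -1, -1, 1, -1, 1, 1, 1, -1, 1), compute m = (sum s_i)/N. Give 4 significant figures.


Step 1: Count up spins (+1): 6, down spins (-1): 7
Step 2: Total magnetization M = 6 - 7 = -1
Step 3: m = M/N = -1/13 = -0.07692

-0.07692


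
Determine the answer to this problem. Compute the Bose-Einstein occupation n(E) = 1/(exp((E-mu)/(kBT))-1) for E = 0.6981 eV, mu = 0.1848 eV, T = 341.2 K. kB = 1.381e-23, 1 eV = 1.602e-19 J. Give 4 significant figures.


Step 1: (E - mu) = 0.5133 eV
Step 2: x = (E-mu)*eV/(kB*T) = 0.5133*1.602e-19/(1.381e-23*341.2) = 17.45
Step 3: exp(x) = 3.794e+07
Step 4: n = 1/(exp(x)-1) = 2.636e-08

2.636e-08


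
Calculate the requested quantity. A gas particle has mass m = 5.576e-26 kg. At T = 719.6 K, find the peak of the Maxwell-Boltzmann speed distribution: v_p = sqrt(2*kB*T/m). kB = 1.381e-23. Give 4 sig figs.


Step 1: Numerator = 2*kB*T = 2*1.381e-23*719.6 = 1.988e-20
Step 2: Ratio = 1.988e-20 / 5.576e-26 = 3.564e+05
Step 3: v_p = sqrt(3.564e+05) = 597 m/s

597


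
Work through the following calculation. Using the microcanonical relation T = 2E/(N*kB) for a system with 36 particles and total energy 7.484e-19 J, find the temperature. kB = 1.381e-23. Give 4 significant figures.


Step 1: Numerator = 2*E = 2*7.484e-19 = 1.497e-18 J
Step 2: Denominator = N*kB = 36*1.381e-23 = 4.972e-22
Step 3: T = 1.497e-18 / 4.972e-22 = 3011 K

3011


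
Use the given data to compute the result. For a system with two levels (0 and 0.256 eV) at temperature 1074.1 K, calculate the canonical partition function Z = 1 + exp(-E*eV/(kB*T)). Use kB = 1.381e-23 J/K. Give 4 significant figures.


Step 1: Compute beta*E = E*eV/(kB*T) = 0.256*1.602e-19/(1.381e-23*1074.1) = 2.765
Step 2: exp(-beta*E) = exp(-2.765) = 0.06299
Step 3: Z = 1 + 0.06299 = 1.063

1.063


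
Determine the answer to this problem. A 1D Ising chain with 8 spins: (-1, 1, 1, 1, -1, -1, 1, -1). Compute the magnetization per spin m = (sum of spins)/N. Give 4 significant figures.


Step 1: Count up spins (+1): 4, down spins (-1): 4
Step 2: Total magnetization M = 4 - 4 = 0
Step 3: m = M/N = 0/8 = 0

0


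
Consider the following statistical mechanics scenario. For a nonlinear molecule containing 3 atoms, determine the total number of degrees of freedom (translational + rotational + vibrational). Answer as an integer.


Step 1: Translational DOF = 3
Step 2: Rotational DOF (nonlinear) = 3
Step 3: Vibrational DOF = 3*3 - 6 = 3
Step 4: Total = 3 + 3 + 3 = 9

9


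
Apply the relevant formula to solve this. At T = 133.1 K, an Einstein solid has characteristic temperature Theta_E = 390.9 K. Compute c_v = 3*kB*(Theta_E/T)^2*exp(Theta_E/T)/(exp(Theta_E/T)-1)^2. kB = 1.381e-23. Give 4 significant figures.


Step 1: x = Theta_E/T = 390.9/133.1 = 2.937
Step 2: x^2 = 8.625
Step 3: exp(x) = 18.86
Step 4: c_v = 3*1.381e-23*8.625*18.86/(18.86-1)^2 = 2.113e-23

2.113e-23


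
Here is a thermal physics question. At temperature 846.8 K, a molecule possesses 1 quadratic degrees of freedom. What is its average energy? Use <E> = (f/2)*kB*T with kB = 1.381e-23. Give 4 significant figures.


Step 1: f/2 = 1/2 = 0.5
Step 2: kB*T = 1.381e-23 * 846.8 = 1.169e-20
Step 3: <E> = 0.5 * 1.169e-20 = 5.847e-21 J

5.847e-21


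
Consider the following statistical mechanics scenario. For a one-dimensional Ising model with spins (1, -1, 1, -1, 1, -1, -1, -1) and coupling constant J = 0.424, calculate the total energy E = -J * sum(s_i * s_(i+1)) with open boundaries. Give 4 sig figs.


Step 1: Nearest-neighbor products: -1, -1, -1, -1, -1, 1, 1
Step 2: Sum of products = -3
Step 3: E = -0.424 * -3 = 1.272

1.272


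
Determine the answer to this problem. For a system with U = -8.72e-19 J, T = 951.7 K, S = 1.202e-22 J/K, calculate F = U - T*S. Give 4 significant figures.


Step 1: T*S = 951.7 * 1.202e-22 = 1.144e-19 J
Step 2: F = U - T*S = -8.72e-19 - 1.144e-19
Step 3: F = -9.864e-19 J

-9.864e-19


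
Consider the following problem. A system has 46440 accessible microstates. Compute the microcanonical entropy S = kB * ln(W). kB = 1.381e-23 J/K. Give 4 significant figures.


Step 1: ln(W) = ln(46440) = 10.75
Step 2: S = kB * ln(W) = 1.381e-23 * 10.75
Step 3: S = 1.484e-22 J/K

1.484e-22


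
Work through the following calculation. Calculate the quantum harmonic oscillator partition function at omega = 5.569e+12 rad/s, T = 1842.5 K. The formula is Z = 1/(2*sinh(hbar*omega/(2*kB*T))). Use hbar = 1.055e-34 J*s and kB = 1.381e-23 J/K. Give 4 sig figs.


Step 1: Compute x = hbar*omega/(kB*T) = 1.055e-34*5.569e+12/(1.381e-23*1842.5) = 0.02309
Step 2: x/2 = 0.01155
Step 3: sinh(x/2) = 0.01155
Step 4: Z = 1/(2*0.01155) = 43.31

43.31


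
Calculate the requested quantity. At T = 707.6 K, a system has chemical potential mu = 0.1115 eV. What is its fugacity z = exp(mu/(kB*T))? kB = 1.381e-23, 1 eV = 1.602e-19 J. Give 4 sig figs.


Step 1: Convert mu to Joules: 0.1115*1.602e-19 = 1.786e-20 J
Step 2: kB*T = 1.381e-23*707.6 = 9.772e-21 J
Step 3: mu/(kB*T) = 1.828
Step 4: z = exp(1.828) = 6.221

6.221


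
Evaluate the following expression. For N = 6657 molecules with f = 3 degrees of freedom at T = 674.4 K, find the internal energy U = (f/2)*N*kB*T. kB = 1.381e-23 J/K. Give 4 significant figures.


Step 1: f/2 = 3/2 = 1.5
Step 2: N*kB*T = 6657*1.381e-23*674.4 = 6.2e-17
Step 3: U = 1.5 * 6.2e-17 = 9.3e-17 J

9.3e-17


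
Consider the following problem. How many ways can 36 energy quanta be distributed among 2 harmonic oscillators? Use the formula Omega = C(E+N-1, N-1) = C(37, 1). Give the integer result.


Step 1: Use binomial coefficient C(37, 1)
Step 2: Numerator = 37! / 36!
Step 3: Denominator = 1!
Step 4: Omega = 37

37


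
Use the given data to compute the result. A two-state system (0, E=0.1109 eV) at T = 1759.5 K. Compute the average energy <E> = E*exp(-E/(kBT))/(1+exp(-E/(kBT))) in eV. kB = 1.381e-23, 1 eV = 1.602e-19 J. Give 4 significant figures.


Step 1: beta*E = 0.1109*1.602e-19/(1.381e-23*1759.5) = 0.7312
Step 2: exp(-beta*E) = 0.4814
Step 3: <E> = 0.1109*0.4814/(1+0.4814) = 0.03604 eV

0.03604


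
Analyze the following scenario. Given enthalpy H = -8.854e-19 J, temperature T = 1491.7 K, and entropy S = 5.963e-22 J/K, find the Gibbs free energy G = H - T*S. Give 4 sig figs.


Step 1: T*S = 1491.7 * 5.963e-22 = 8.895e-19 J
Step 2: G = H - T*S = -8.854e-19 - 8.895e-19
Step 3: G = -1.775e-18 J

-1.775e-18


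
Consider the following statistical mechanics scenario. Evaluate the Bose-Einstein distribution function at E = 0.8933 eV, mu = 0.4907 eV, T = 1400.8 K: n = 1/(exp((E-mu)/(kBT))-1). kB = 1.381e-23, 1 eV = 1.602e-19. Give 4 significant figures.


Step 1: (E - mu) = 0.4026 eV
Step 2: x = (E-mu)*eV/(kB*T) = 0.4026*1.602e-19/(1.381e-23*1400.8) = 3.334
Step 3: exp(x) = 28.05
Step 4: n = 1/(exp(x)-1) = 0.03697

0.03697


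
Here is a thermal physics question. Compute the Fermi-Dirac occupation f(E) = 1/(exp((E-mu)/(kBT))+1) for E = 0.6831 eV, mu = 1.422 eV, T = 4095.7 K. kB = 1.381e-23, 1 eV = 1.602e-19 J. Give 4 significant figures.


Step 1: (E - mu) = 0.6831 - 1.422 = -0.7389 eV
Step 2: Convert: (E-mu)*eV = -1.184e-19 J
Step 3: x = (E-mu)*eV/(kB*T) = -2.093
Step 4: f = 1/(exp(-2.093)+1) = 0.8902

0.8902


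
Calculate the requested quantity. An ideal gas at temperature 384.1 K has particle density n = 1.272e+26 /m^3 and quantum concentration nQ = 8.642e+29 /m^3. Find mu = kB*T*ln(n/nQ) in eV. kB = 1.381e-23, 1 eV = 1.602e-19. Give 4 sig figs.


Step 1: n/nQ = 1.272e+26/8.642e+29 = 0.0001472
Step 2: ln(n/nQ) = -8.824
Step 3: mu = kB*T*ln(n/nQ) = 5.304e-21*-8.824 = -4.681e-20 J
Step 4: Convert to eV: -4.681e-20/1.602e-19 = -0.2922 eV

-0.2922


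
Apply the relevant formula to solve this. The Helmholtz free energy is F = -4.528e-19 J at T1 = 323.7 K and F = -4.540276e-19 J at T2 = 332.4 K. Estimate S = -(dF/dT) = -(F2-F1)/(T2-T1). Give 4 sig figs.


Step 1: dF = F2 - F1 = -4.540276e-19 - (-4.528e-19) = -1.2276e-21 J
Step 2: dT = T2 - T1 = 332.4 - 323.7 = 8.7 K
Step 3: S = -dF/dT = -(-1.2276e-21)/8.7 = 1.411e-22 J/K

1.411e-22


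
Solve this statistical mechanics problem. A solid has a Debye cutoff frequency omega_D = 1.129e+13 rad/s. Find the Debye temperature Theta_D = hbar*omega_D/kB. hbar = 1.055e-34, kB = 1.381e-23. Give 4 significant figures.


Step 1: hbar*omega_D = 1.055e-34 * 1.129e+13 = 1.191e-21 J
Step 2: Theta_D = 1.191e-21 / 1.381e-23
Step 3: Theta_D = 86.25 K

86.25


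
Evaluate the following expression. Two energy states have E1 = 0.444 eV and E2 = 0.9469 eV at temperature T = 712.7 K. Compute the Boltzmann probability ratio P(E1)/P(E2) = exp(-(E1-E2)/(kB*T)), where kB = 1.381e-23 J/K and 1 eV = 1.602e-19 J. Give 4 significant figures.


Step 1: Compute energy difference dE = E1 - E2 = 0.444 - 0.9469 = -0.5029 eV
Step 2: Convert to Joules: dE_J = -0.5029 * 1.602e-19 = -8.056e-20 J
Step 3: Compute exponent = -dE_J / (kB * T) = -(-8.056e-20) / (1.381e-23 * 712.7) = 8.185
Step 4: P(E1)/P(E2) = exp(8.185) = 3588

3588


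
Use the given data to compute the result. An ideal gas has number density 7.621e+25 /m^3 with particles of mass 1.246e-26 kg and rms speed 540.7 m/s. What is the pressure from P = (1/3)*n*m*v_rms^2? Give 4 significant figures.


Step 1: v_rms^2 = 540.7^2 = 2.924e+05
Step 2: n*m = 7.621e+25*1.246e-26 = 0.9496
Step 3: P = (1/3)*0.9496*2.924e+05 = 9.254e+04 Pa

9.254e+04


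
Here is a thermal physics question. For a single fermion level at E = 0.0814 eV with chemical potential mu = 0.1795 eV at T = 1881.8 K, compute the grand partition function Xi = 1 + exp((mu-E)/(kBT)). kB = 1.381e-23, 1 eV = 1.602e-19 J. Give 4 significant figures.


Step 1: (mu - E) = 0.1795 - 0.0814 = 0.0981 eV
Step 2: x = (mu-E)*eV/(kB*T) = 0.0981*1.602e-19/(1.381e-23*1881.8) = 0.6047
Step 3: exp(x) = 1.831
Step 4: Xi = 1 + 1.831 = 2.831

2.831


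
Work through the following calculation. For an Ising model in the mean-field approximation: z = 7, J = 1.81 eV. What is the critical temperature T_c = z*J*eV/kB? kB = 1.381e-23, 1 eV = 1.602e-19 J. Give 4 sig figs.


Step 1: z*J = 7*1.81 = 12.67 eV
Step 2: Convert to Joules: 12.67*1.602e-19 = 2.03e-18 J
Step 3: T_c = 2.03e-18 / 1.381e-23 = 1.47e+05 K

1.47e+05


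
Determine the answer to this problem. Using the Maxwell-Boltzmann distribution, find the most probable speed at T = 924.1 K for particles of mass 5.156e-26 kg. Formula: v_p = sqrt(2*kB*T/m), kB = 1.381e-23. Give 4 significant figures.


Step 1: Numerator = 2*kB*T = 2*1.381e-23*924.1 = 2.552e-20
Step 2: Ratio = 2.552e-20 / 5.156e-26 = 4.95e+05
Step 3: v_p = sqrt(4.95e+05) = 703.6 m/s

703.6


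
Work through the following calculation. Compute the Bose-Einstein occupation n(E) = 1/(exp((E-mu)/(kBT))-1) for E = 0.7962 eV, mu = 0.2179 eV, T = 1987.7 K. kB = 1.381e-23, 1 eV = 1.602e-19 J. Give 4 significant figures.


Step 1: (E - mu) = 0.5783 eV
Step 2: x = (E-mu)*eV/(kB*T) = 0.5783*1.602e-19/(1.381e-23*1987.7) = 3.375
Step 3: exp(x) = 29.22
Step 4: n = 1/(exp(x)-1) = 0.03543

0.03543


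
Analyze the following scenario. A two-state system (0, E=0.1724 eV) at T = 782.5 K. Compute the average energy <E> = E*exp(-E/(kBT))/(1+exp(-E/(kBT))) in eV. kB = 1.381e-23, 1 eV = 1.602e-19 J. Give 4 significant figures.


Step 1: beta*E = 0.1724*1.602e-19/(1.381e-23*782.5) = 2.556
Step 2: exp(-beta*E) = 0.07763
Step 3: <E> = 0.1724*0.07763/(1+0.07763) = 0.01242 eV

0.01242


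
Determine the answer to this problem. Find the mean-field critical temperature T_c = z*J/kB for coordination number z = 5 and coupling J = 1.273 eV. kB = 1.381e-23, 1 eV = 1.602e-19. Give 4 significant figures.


Step 1: z*J = 5*1.273 = 6.365 eV
Step 2: Convert to Joules: 6.365*1.602e-19 = 1.02e-18 J
Step 3: T_c = 1.02e-18 / 1.381e-23 = 7.384e+04 K

7.384e+04


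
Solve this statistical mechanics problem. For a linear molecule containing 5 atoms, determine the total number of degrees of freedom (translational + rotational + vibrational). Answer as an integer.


Step 1: Translational DOF = 3
Step 2: Rotational DOF (linear) = 2
Step 3: Vibrational DOF = 3*5 - 5 = 10
Step 4: Total = 3 + 2 + 10 = 15

15


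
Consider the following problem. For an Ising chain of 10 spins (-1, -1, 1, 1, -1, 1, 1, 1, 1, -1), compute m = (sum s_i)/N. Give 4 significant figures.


Step 1: Count up spins (+1): 6, down spins (-1): 4
Step 2: Total magnetization M = 6 - 4 = 2
Step 3: m = M/N = 2/10 = 0.2

0.2


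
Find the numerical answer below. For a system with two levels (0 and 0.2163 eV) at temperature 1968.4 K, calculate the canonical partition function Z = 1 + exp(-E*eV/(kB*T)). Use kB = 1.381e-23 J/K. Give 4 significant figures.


Step 1: Compute beta*E = E*eV/(kB*T) = 0.2163*1.602e-19/(1.381e-23*1968.4) = 1.275
Step 2: exp(-beta*E) = exp(-1.275) = 0.2795
Step 3: Z = 1 + 0.2795 = 1.28

1.28


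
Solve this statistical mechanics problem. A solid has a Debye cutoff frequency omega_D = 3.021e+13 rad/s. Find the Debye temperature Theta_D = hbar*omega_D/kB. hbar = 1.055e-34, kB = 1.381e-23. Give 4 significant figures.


Step 1: hbar*omega_D = 1.055e-34 * 3.021e+13 = 3.187e-21 J
Step 2: Theta_D = 3.187e-21 / 1.381e-23
Step 3: Theta_D = 230.8 K

230.8


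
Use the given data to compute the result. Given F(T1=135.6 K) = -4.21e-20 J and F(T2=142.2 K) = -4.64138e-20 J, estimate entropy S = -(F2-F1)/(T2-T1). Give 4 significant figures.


Step 1: dF = F2 - F1 = -4.64138e-20 - (-4.21e-20) = -4.3138e-21 J
Step 2: dT = T2 - T1 = 142.2 - 135.6 = 6.6 K
Step 3: S = -dF/dT = -(-4.3138e-21)/6.6 = 6.536e-22 J/K

6.536e-22


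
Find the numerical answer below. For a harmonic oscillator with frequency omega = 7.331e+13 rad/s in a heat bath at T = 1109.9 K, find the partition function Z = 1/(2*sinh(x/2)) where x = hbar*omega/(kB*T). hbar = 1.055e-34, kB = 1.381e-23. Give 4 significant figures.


Step 1: Compute x = hbar*omega/(kB*T) = 1.055e-34*7.331e+13/(1.381e-23*1109.9) = 0.5046
Step 2: x/2 = 0.2523
Step 3: sinh(x/2) = 0.255
Step 4: Z = 1/(2*0.255) = 1.961

1.961


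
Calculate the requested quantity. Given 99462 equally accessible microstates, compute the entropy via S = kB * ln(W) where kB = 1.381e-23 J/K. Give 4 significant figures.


Step 1: ln(W) = ln(99462) = 11.51
Step 2: S = kB * ln(W) = 1.381e-23 * 11.51
Step 3: S = 1.589e-22 J/K

1.589e-22


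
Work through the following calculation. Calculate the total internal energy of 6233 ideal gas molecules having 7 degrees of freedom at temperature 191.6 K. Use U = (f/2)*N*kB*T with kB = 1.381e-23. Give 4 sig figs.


Step 1: f/2 = 7/2 = 3.5
Step 2: N*kB*T = 6233*1.381e-23*191.6 = 1.649e-17
Step 3: U = 3.5 * 1.649e-17 = 5.772e-17 J

5.772e-17


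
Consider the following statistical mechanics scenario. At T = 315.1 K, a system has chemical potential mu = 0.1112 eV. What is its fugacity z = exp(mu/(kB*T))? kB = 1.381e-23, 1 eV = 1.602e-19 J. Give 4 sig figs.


Step 1: Convert mu to Joules: 0.1112*1.602e-19 = 1.781e-20 J
Step 2: kB*T = 1.381e-23*315.1 = 4.352e-21 J
Step 3: mu/(kB*T) = 4.094
Step 4: z = exp(4.094) = 59.97

59.97


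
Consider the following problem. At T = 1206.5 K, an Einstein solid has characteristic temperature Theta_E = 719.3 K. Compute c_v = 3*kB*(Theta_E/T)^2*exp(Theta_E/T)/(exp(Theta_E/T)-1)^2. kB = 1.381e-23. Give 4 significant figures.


Step 1: x = Theta_E/T = 719.3/1206.5 = 0.5962
Step 2: x^2 = 0.3554
Step 3: exp(x) = 1.815
Step 4: c_v = 3*1.381e-23*0.3554*1.815/(1.815-1)^2 = 4.022e-23

4.022e-23


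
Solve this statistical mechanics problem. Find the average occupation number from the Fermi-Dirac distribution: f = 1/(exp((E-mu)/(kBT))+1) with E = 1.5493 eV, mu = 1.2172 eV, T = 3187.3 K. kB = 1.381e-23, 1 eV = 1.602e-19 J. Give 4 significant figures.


Step 1: (E - mu) = 1.5493 - 1.2172 = 0.3321 eV
Step 2: Convert: (E-mu)*eV = 5.32e-20 J
Step 3: x = (E-mu)*eV/(kB*T) = 1.209
Step 4: f = 1/(exp(1.209)+1) = 0.2299

0.2299


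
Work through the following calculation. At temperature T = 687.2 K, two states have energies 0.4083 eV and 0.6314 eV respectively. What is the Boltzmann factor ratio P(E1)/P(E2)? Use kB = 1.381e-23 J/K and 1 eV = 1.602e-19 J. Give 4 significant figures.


Step 1: Compute energy difference dE = E1 - E2 = 0.4083 - 0.6314 = -0.2231 eV
Step 2: Convert to Joules: dE_J = -0.2231 * 1.602e-19 = -3.574e-20 J
Step 3: Compute exponent = -dE_J / (kB * T) = -(-3.574e-20) / (1.381e-23 * 687.2) = 3.766
Step 4: P(E1)/P(E2) = exp(3.766) = 43.21

43.21


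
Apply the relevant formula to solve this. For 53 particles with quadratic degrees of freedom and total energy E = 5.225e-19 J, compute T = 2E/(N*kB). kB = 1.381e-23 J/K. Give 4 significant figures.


Step 1: Numerator = 2*E = 2*5.225e-19 = 1.045e-18 J
Step 2: Denominator = N*kB = 53*1.381e-23 = 7.319e-22
Step 3: T = 1.045e-18 / 7.319e-22 = 1428 K

1428


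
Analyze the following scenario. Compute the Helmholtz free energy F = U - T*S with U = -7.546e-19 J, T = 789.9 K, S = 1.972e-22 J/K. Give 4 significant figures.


Step 1: T*S = 789.9 * 1.972e-22 = 1.558e-19 J
Step 2: F = U - T*S = -7.546e-19 - 1.558e-19
Step 3: F = -9.104e-19 J

-9.104e-19


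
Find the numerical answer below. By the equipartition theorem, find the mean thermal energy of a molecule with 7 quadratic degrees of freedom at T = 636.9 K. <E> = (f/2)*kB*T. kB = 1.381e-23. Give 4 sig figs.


Step 1: f/2 = 7/2 = 3.5
Step 2: kB*T = 1.381e-23 * 636.9 = 8.796e-21
Step 3: <E> = 3.5 * 8.796e-21 = 3.078e-20 J

3.078e-20


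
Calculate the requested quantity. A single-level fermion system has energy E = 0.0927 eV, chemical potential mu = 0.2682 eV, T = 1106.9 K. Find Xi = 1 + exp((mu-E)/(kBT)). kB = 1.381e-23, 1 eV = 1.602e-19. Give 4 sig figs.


Step 1: (mu - E) = 0.2682 - 0.0927 = 0.1755 eV
Step 2: x = (mu-E)*eV/(kB*T) = 0.1755*1.602e-19/(1.381e-23*1106.9) = 1.839
Step 3: exp(x) = 6.292
Step 4: Xi = 1 + 6.292 = 7.292

7.292


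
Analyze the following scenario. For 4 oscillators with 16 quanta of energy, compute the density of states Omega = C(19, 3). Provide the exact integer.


Step 1: Use binomial coefficient C(19, 3)
Step 2: Numerator = 19! / 16!
Step 3: Denominator = 3!
Step 4: Omega = 969

969


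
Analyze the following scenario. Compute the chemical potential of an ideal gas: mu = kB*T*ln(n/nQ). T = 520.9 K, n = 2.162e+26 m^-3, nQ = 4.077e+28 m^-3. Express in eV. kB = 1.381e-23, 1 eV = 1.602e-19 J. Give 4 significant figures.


Step 1: n/nQ = 2.162e+26/4.077e+28 = 0.005303
Step 2: ln(n/nQ) = -5.239
Step 3: mu = kB*T*ln(n/nQ) = 7.194e-21*-5.239 = -3.769e-20 J
Step 4: Convert to eV: -3.769e-20/1.602e-19 = -0.2353 eV

-0.2353


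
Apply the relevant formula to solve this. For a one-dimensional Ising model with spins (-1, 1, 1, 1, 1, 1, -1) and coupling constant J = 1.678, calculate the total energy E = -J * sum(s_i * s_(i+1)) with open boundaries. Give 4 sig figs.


Step 1: Nearest-neighbor products: -1, 1, 1, 1, 1, -1
Step 2: Sum of products = 2
Step 3: E = -1.678 * 2 = -3.356

-3.356


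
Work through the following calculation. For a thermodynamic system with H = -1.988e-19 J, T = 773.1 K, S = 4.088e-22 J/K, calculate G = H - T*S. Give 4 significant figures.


Step 1: T*S = 773.1 * 4.088e-22 = 3.16e-19 J
Step 2: G = H - T*S = -1.988e-19 - 3.16e-19
Step 3: G = -5.148e-19 J

-5.148e-19


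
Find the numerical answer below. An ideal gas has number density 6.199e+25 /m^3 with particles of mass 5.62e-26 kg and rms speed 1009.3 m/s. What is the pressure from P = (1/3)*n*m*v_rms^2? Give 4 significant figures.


Step 1: v_rms^2 = 1009.3^2 = 1.019e+06
Step 2: n*m = 6.199e+25*5.62e-26 = 3.484
Step 3: P = (1/3)*3.484*1.019e+06 = 1.183e+06 Pa

1.183e+06


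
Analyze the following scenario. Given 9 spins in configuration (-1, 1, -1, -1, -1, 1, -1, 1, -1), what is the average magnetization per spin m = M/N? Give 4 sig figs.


Step 1: Count up spins (+1): 3, down spins (-1): 6
Step 2: Total magnetization M = 3 - 6 = -3
Step 3: m = M/N = -3/9 = -0.3333

-0.3333


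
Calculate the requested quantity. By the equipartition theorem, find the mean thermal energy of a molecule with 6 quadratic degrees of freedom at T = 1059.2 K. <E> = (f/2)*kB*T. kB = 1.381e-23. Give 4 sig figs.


Step 1: f/2 = 6/2 = 3
Step 2: kB*T = 1.381e-23 * 1059.2 = 1.463e-20
Step 3: <E> = 3 * 1.463e-20 = 4.388e-20 J

4.388e-20


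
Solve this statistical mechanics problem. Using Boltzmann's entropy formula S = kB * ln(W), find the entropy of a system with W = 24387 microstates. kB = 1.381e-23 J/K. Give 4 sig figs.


Step 1: ln(W) = ln(24387) = 10.1
Step 2: S = kB * ln(W) = 1.381e-23 * 10.1
Step 3: S = 1.395e-22 J/K

1.395e-22


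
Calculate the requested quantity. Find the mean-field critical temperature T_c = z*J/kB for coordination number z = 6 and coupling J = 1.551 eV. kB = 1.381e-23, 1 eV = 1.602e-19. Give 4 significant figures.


Step 1: z*J = 6*1.551 = 9.306 eV
Step 2: Convert to Joules: 9.306*1.602e-19 = 1.491e-18 J
Step 3: T_c = 1.491e-18 / 1.381e-23 = 1.08e+05 K

1.08e+05


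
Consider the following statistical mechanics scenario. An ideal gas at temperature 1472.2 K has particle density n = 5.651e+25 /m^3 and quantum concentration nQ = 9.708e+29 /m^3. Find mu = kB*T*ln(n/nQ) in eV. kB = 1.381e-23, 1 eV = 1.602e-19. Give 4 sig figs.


Step 1: n/nQ = 5.651e+25/9.708e+29 = 5.821e-05
Step 2: ln(n/nQ) = -9.751
Step 3: mu = kB*T*ln(n/nQ) = 2.033e-20*-9.751 = -1.983e-19 J
Step 4: Convert to eV: -1.983e-19/1.602e-19 = -1.238 eV

-1.238


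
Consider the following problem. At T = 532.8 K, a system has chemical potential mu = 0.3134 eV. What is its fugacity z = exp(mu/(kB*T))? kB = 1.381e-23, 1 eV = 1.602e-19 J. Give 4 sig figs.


Step 1: Convert mu to Joules: 0.3134*1.602e-19 = 5.021e-20 J
Step 2: kB*T = 1.381e-23*532.8 = 7.358e-21 J
Step 3: mu/(kB*T) = 6.823
Step 4: z = exp(6.823) = 919.1

919.1


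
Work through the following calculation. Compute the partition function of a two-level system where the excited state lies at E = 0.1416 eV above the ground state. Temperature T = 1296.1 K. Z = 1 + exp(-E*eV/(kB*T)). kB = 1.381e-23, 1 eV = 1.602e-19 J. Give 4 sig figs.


Step 1: Compute beta*E = E*eV/(kB*T) = 0.1416*1.602e-19/(1.381e-23*1296.1) = 1.267
Step 2: exp(-beta*E) = exp(-1.267) = 0.2816
Step 3: Z = 1 + 0.2816 = 1.282

1.282


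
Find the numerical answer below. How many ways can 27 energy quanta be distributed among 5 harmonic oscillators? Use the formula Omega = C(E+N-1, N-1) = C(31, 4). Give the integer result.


Step 1: Use binomial coefficient C(31, 4)
Step 2: Numerator = 31! / 27!
Step 3: Denominator = 4!
Step 4: Omega = 31465

31465


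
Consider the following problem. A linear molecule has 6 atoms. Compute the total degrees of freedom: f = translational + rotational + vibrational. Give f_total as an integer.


Step 1: Translational DOF = 3
Step 2: Rotational DOF (linear) = 2
Step 3: Vibrational DOF = 3*6 - 5 = 13
Step 4: Total = 3 + 2 + 13 = 18

18


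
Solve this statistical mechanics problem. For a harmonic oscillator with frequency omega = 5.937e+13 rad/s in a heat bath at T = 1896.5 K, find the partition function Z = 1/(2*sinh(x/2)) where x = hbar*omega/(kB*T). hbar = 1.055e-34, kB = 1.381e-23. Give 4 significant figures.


Step 1: Compute x = hbar*omega/(kB*T) = 1.055e-34*5.937e+13/(1.381e-23*1896.5) = 0.2392
Step 2: x/2 = 0.1196
Step 3: sinh(x/2) = 0.1199
Step 4: Z = 1/(2*0.1199) = 4.172

4.172


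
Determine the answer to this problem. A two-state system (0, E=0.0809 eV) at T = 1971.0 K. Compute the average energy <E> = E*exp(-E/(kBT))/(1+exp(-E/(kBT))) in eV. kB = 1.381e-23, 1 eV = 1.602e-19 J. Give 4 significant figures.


Step 1: beta*E = 0.0809*1.602e-19/(1.381e-23*1971.0) = 0.4761
Step 2: exp(-beta*E) = 0.6212
Step 3: <E> = 0.0809*0.6212/(1+0.6212) = 0.031 eV

0.031


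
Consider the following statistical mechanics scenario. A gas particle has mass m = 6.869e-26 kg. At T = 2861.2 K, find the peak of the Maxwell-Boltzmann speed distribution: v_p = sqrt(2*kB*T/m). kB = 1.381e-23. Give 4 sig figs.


Step 1: Numerator = 2*kB*T = 2*1.381e-23*2861.2 = 7.903e-20
Step 2: Ratio = 7.903e-20 / 6.869e-26 = 1.15e+06
Step 3: v_p = sqrt(1.15e+06) = 1073 m/s

1073


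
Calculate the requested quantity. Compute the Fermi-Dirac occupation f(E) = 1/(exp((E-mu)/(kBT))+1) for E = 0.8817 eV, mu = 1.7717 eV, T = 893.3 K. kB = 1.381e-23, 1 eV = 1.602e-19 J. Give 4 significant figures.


Step 1: (E - mu) = 0.8817 - 1.7717 = -0.89 eV
Step 2: Convert: (E-mu)*eV = -1.426e-19 J
Step 3: x = (E-mu)*eV/(kB*T) = -11.56
Step 4: f = 1/(exp(-11.56)+1) = 1

1


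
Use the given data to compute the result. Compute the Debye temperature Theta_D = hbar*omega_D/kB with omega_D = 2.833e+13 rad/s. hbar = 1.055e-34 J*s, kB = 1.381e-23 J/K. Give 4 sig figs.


Step 1: hbar*omega_D = 1.055e-34 * 2.833e+13 = 2.989e-21 J
Step 2: Theta_D = 2.989e-21 / 1.381e-23
Step 3: Theta_D = 216.4 K

216.4


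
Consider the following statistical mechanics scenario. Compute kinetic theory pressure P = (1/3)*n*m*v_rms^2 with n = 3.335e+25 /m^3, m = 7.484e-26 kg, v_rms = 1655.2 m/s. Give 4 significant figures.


Step 1: v_rms^2 = 1655.2^2 = 2.74e+06
Step 2: n*m = 3.335e+25*7.484e-26 = 2.496
Step 3: P = (1/3)*2.496*2.74e+06 = 2.279e+06 Pa

2.279e+06


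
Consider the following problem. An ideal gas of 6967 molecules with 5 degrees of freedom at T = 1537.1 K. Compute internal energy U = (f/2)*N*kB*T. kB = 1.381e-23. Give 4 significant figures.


Step 1: f/2 = 5/2 = 2.5
Step 2: N*kB*T = 6967*1.381e-23*1537.1 = 1.479e-16
Step 3: U = 2.5 * 1.479e-16 = 3.697e-16 J

3.697e-16


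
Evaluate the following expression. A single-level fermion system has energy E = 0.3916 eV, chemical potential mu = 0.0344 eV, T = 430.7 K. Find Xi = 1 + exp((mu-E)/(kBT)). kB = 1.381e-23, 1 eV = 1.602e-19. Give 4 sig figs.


Step 1: (mu - E) = 0.0344 - 0.3916 = -0.3572 eV
Step 2: x = (mu-E)*eV/(kB*T) = -0.3572*1.602e-19/(1.381e-23*430.7) = -9.621
Step 3: exp(x) = 6.634e-05
Step 4: Xi = 1 + 6.634e-05 = 1

1


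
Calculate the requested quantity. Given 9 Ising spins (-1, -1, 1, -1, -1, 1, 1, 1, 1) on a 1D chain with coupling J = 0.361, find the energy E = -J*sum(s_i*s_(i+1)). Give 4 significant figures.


Step 1: Nearest-neighbor products: 1, -1, -1, 1, -1, 1, 1, 1
Step 2: Sum of products = 2
Step 3: E = -0.361 * 2 = -0.722

-0.722


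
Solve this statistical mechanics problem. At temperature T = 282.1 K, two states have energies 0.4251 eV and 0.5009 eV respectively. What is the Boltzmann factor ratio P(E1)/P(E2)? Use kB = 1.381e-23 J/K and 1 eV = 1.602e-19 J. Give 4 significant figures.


Step 1: Compute energy difference dE = E1 - E2 = 0.4251 - 0.5009 = -0.0758 eV
Step 2: Convert to Joules: dE_J = -0.0758 * 1.602e-19 = -1.214e-20 J
Step 3: Compute exponent = -dE_J / (kB * T) = -(-1.214e-20) / (1.381e-23 * 282.1) = 3.117
Step 4: P(E1)/P(E2) = exp(3.117) = 22.58

22.58


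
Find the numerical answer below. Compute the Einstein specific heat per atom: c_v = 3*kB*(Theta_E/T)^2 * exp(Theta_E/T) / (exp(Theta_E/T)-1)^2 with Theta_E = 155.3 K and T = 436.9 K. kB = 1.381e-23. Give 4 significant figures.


Step 1: x = Theta_E/T = 155.3/436.9 = 0.3555
Step 2: x^2 = 0.1264
Step 3: exp(x) = 1.427
Step 4: c_v = 3*1.381e-23*0.1264*1.427/(1.427-1)^2 = 4.1e-23

4.1e-23


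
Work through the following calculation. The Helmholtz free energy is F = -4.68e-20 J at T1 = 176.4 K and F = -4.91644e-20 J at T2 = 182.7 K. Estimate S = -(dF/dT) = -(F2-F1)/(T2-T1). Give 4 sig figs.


Step 1: dF = F2 - F1 = -4.91644e-20 - (-4.68e-20) = -2.3644e-21 J
Step 2: dT = T2 - T1 = 182.7 - 176.4 = 6.3 K
Step 3: S = -dF/dT = -(-2.3644e-21)/6.3 = 3.753e-22 J/K

3.753e-22


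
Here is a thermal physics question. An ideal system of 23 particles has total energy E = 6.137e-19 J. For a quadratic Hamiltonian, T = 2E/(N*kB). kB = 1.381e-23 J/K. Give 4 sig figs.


Step 1: Numerator = 2*E = 2*6.137e-19 = 1.227e-18 J
Step 2: Denominator = N*kB = 23*1.381e-23 = 3.176e-22
Step 3: T = 1.227e-18 / 3.176e-22 = 3864 K

3864


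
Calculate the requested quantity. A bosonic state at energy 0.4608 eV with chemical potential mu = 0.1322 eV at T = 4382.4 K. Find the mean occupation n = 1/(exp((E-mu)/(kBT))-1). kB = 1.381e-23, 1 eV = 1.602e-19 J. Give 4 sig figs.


Step 1: (E - mu) = 0.3286 eV
Step 2: x = (E-mu)*eV/(kB*T) = 0.3286*1.602e-19/(1.381e-23*4382.4) = 0.8698
Step 3: exp(x) = 2.386
Step 4: n = 1/(exp(x)-1) = 0.7213

0.7213


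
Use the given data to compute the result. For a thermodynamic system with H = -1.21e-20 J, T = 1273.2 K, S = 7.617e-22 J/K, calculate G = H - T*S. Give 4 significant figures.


Step 1: T*S = 1273.2 * 7.617e-22 = 9.698e-19 J
Step 2: G = H - T*S = -1.21e-20 - 9.698e-19
Step 3: G = -9.819e-19 J

-9.819e-19


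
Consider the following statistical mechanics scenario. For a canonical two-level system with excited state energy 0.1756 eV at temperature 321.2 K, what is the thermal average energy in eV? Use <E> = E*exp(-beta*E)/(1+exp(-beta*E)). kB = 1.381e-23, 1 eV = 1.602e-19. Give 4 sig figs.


Step 1: beta*E = 0.1756*1.602e-19/(1.381e-23*321.2) = 6.342
Step 2: exp(-beta*E) = 0.001761
Step 3: <E> = 0.1756*0.001761/(1+0.001761) = 0.0003087 eV

0.0003087


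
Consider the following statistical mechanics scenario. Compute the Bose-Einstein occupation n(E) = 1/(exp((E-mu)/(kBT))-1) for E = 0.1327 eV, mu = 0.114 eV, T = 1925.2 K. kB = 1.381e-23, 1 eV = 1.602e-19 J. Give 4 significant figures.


Step 1: (E - mu) = 0.0187 eV
Step 2: x = (E-mu)*eV/(kB*T) = 0.0187*1.602e-19/(1.381e-23*1925.2) = 0.1127
Step 3: exp(x) = 1.119
Step 4: n = 1/(exp(x)-1) = 8.384

8.384


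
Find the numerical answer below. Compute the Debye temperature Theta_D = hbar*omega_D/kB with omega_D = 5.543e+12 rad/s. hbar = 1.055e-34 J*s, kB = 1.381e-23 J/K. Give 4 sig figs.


Step 1: hbar*omega_D = 1.055e-34 * 5.543e+12 = 5.848e-22 J
Step 2: Theta_D = 5.848e-22 / 1.381e-23
Step 3: Theta_D = 42.35 K

42.35


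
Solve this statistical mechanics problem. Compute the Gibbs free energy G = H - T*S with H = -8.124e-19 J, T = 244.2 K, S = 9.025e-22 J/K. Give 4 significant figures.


Step 1: T*S = 244.2 * 9.025e-22 = 2.204e-19 J
Step 2: G = H - T*S = -8.124e-19 - 2.204e-19
Step 3: G = -1.033e-18 J

-1.033e-18


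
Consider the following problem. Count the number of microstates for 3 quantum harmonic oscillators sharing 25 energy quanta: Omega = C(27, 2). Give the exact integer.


Step 1: Use binomial coefficient C(27, 2)
Step 2: Numerator = 27! / 25!
Step 3: Denominator = 2!
Step 4: Omega = 351

351


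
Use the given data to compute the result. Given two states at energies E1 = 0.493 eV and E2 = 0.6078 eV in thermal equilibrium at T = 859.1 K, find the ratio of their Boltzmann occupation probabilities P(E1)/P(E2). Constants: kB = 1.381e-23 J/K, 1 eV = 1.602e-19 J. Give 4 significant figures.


Step 1: Compute energy difference dE = E1 - E2 = 0.493 - 0.6078 = -0.1148 eV
Step 2: Convert to Joules: dE_J = -0.1148 * 1.602e-19 = -1.839e-20 J
Step 3: Compute exponent = -dE_J / (kB * T) = -(-1.839e-20) / (1.381e-23 * 859.1) = 1.55
Step 4: P(E1)/P(E2) = exp(1.55) = 4.712

4.712


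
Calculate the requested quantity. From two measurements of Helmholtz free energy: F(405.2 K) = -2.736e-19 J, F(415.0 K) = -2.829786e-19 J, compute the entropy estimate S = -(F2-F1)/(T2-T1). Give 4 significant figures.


Step 1: dF = F2 - F1 = -2.829786e-19 - (-2.736e-19) = -9.3786e-21 J
Step 2: dT = T2 - T1 = 415.0 - 405.2 = 9.8 K
Step 3: S = -dF/dT = -(-9.3786e-21)/9.8 = 9.57e-22 J/K

9.57e-22


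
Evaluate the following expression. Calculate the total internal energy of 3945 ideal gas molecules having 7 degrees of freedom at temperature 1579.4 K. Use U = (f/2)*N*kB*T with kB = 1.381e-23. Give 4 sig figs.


Step 1: f/2 = 7/2 = 3.5
Step 2: N*kB*T = 3945*1.381e-23*1579.4 = 8.605e-17
Step 3: U = 3.5 * 8.605e-17 = 3.012e-16 J

3.012e-16


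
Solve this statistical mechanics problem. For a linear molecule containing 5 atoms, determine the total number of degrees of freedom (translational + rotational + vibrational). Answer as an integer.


Step 1: Translational DOF = 3
Step 2: Rotational DOF (linear) = 2
Step 3: Vibrational DOF = 3*5 - 5 = 10
Step 4: Total = 3 + 2 + 10 = 15

15


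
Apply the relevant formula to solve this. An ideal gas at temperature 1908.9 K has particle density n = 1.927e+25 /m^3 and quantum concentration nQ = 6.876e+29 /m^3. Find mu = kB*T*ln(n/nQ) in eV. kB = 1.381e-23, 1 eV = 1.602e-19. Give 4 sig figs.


Step 1: n/nQ = 1.927e+25/6.876e+29 = 2.803e-05
Step 2: ln(n/nQ) = -10.48
Step 3: mu = kB*T*ln(n/nQ) = 2.636e-20*-10.48 = -2.763e-19 J
Step 4: Convert to eV: -2.763e-19/1.602e-19 = -1.725 eV

-1.725


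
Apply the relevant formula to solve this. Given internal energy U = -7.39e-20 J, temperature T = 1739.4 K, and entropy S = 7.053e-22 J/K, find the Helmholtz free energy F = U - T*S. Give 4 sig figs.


Step 1: T*S = 1739.4 * 7.053e-22 = 1.227e-18 J
Step 2: F = U - T*S = -7.39e-20 - 1.227e-18
Step 3: F = -1.301e-18 J

-1.301e-18


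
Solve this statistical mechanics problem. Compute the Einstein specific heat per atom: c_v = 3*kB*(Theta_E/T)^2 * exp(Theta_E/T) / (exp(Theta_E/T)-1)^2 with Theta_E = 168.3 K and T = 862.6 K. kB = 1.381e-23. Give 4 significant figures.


Step 1: x = Theta_E/T = 168.3/862.6 = 0.1951
Step 2: x^2 = 0.03807
Step 3: exp(x) = 1.215
Step 4: c_v = 3*1.381e-23*0.03807*1.215/(1.215-1)^2 = 4.13e-23

4.13e-23


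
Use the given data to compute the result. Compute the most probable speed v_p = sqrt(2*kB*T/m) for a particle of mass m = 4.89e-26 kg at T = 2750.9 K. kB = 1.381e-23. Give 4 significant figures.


Step 1: Numerator = 2*kB*T = 2*1.381e-23*2750.9 = 7.598e-20
Step 2: Ratio = 7.598e-20 / 4.89e-26 = 1.554e+06
Step 3: v_p = sqrt(1.554e+06) = 1247 m/s

1247


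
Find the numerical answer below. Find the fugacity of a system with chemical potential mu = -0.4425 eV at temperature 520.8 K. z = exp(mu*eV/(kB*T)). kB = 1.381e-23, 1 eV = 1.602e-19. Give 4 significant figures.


Step 1: Convert mu to Joules: -0.4425*1.602e-19 = -7.089e-20 J
Step 2: kB*T = 1.381e-23*520.8 = 7.192e-21 J
Step 3: mu/(kB*T) = -9.856
Step 4: z = exp(-9.856) = 5.242e-05

5.242e-05


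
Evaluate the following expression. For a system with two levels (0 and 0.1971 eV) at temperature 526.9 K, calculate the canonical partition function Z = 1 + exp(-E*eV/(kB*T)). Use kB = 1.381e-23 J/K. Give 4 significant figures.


Step 1: Compute beta*E = E*eV/(kB*T) = 0.1971*1.602e-19/(1.381e-23*526.9) = 4.339
Step 2: exp(-beta*E) = exp(-4.339) = 0.01304
Step 3: Z = 1 + 0.01304 = 1.013

1.013


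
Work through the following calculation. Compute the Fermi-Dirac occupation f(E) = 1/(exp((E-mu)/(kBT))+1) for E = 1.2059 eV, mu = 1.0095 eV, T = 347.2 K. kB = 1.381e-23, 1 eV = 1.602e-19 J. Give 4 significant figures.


Step 1: (E - mu) = 1.2059 - 1.0095 = 0.1964 eV
Step 2: Convert: (E-mu)*eV = 3.146e-20 J
Step 3: x = (E-mu)*eV/(kB*T) = 6.562
Step 4: f = 1/(exp(6.562)+1) = 0.001411

0.001411


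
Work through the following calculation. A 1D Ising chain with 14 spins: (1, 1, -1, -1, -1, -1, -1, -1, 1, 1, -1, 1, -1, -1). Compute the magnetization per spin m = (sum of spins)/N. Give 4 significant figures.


Step 1: Count up spins (+1): 5, down spins (-1): 9
Step 2: Total magnetization M = 5 - 9 = -4
Step 3: m = M/N = -4/14 = -0.2857

-0.2857


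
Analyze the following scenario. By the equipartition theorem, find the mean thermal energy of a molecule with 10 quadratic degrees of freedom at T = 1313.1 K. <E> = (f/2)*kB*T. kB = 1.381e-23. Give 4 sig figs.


Step 1: f/2 = 10/2 = 5
Step 2: kB*T = 1.381e-23 * 1313.1 = 1.813e-20
Step 3: <E> = 5 * 1.813e-20 = 9.067e-20 J

9.067e-20
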